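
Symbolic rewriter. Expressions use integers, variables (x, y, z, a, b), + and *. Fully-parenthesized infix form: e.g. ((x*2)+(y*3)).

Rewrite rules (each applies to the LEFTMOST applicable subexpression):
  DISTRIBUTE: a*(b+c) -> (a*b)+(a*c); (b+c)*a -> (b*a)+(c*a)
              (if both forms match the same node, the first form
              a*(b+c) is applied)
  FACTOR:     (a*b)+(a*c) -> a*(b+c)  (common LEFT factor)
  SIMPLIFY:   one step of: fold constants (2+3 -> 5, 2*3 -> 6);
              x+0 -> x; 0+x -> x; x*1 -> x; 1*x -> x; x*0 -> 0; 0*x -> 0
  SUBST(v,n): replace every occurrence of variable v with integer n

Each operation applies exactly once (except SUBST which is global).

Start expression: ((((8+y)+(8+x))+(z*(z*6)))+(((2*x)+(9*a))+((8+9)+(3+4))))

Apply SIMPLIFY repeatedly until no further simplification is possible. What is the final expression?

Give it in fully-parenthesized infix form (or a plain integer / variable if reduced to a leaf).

Answer: ((((8+y)+(8+x))+(z*(z*6)))+(((2*x)+(9*a))+24))

Derivation:
Start: ((((8+y)+(8+x))+(z*(z*6)))+(((2*x)+(9*a))+((8+9)+(3+4))))
Step 1: at RRL: (8+9) -> 17; overall: ((((8+y)+(8+x))+(z*(z*6)))+(((2*x)+(9*a))+((8+9)+(3+4)))) -> ((((8+y)+(8+x))+(z*(z*6)))+(((2*x)+(9*a))+(17+(3+4))))
Step 2: at RRR: (3+4) -> 7; overall: ((((8+y)+(8+x))+(z*(z*6)))+(((2*x)+(9*a))+(17+(3+4)))) -> ((((8+y)+(8+x))+(z*(z*6)))+(((2*x)+(9*a))+(17+7)))
Step 3: at RR: (17+7) -> 24; overall: ((((8+y)+(8+x))+(z*(z*6)))+(((2*x)+(9*a))+(17+7))) -> ((((8+y)+(8+x))+(z*(z*6)))+(((2*x)+(9*a))+24))
Fixed point: ((((8+y)+(8+x))+(z*(z*6)))+(((2*x)+(9*a))+24))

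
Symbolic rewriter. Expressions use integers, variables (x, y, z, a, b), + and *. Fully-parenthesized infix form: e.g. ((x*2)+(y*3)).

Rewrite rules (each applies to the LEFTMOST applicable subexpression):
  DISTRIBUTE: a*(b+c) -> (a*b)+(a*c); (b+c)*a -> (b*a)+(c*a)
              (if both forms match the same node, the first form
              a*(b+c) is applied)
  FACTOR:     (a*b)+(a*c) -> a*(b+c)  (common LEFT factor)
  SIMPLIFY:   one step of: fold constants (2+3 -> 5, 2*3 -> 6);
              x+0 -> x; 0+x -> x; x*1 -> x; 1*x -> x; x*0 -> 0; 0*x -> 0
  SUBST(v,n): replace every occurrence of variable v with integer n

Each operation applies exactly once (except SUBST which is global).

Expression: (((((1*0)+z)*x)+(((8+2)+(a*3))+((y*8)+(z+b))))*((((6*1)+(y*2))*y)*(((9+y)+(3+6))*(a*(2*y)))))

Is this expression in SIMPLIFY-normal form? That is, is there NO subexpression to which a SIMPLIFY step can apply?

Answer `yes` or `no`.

Expression: (((((1*0)+z)*x)+(((8+2)+(a*3))+((y*8)+(z+b))))*((((6*1)+(y*2))*y)*(((9+y)+(3+6))*(a*(2*y)))))
Scanning for simplifiable subexpressions (pre-order)...
  at root: (((((1*0)+z)*x)+(((8+2)+(a*3))+((y*8)+(z+b))))*((((6*1)+(y*2))*y)*(((9+y)+(3+6))*(a*(2*y))))) (not simplifiable)
  at L: ((((1*0)+z)*x)+(((8+2)+(a*3))+((y*8)+(z+b)))) (not simplifiable)
  at LL: (((1*0)+z)*x) (not simplifiable)
  at LLL: ((1*0)+z) (not simplifiable)
  at LLLL: (1*0) (SIMPLIFIABLE)
  at LR: (((8+2)+(a*3))+((y*8)+(z+b))) (not simplifiable)
  at LRL: ((8+2)+(a*3)) (not simplifiable)
  at LRLL: (8+2) (SIMPLIFIABLE)
  at LRLR: (a*3) (not simplifiable)
  at LRR: ((y*8)+(z+b)) (not simplifiable)
  at LRRL: (y*8) (not simplifiable)
  at LRRR: (z+b) (not simplifiable)
  at R: ((((6*1)+(y*2))*y)*(((9+y)+(3+6))*(a*(2*y)))) (not simplifiable)
  at RL: (((6*1)+(y*2))*y) (not simplifiable)
  at RLL: ((6*1)+(y*2)) (not simplifiable)
  at RLLL: (6*1) (SIMPLIFIABLE)
  at RLLR: (y*2) (not simplifiable)
  at RR: (((9+y)+(3+6))*(a*(2*y))) (not simplifiable)
  at RRL: ((9+y)+(3+6)) (not simplifiable)
  at RRLL: (9+y) (not simplifiable)
  at RRLR: (3+6) (SIMPLIFIABLE)
  at RRR: (a*(2*y)) (not simplifiable)
  at RRRR: (2*y) (not simplifiable)
Found simplifiable subexpr at path LLLL: (1*0)
One SIMPLIFY step would give: ((((0+z)*x)+(((8+2)+(a*3))+((y*8)+(z+b))))*((((6*1)+(y*2))*y)*(((9+y)+(3+6))*(a*(2*y)))))
-> NOT in normal form.

Answer: no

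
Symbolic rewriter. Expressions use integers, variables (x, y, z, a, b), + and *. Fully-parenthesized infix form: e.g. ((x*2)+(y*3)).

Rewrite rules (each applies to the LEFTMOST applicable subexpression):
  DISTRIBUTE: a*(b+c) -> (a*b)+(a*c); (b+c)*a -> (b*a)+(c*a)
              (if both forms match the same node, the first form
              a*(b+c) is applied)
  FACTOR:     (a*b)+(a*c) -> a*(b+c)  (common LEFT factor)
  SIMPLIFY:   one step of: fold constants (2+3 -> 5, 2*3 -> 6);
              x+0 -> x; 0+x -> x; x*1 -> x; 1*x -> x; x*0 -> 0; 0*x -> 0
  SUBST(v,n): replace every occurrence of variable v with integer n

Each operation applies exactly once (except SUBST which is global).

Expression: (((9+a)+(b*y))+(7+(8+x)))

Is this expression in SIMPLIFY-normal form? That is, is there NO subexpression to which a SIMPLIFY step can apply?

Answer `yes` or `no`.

Answer: yes

Derivation:
Expression: (((9+a)+(b*y))+(7+(8+x)))
Scanning for simplifiable subexpressions (pre-order)...
  at root: (((9+a)+(b*y))+(7+(8+x))) (not simplifiable)
  at L: ((9+a)+(b*y)) (not simplifiable)
  at LL: (9+a) (not simplifiable)
  at LR: (b*y) (not simplifiable)
  at R: (7+(8+x)) (not simplifiable)
  at RR: (8+x) (not simplifiable)
Result: no simplifiable subexpression found -> normal form.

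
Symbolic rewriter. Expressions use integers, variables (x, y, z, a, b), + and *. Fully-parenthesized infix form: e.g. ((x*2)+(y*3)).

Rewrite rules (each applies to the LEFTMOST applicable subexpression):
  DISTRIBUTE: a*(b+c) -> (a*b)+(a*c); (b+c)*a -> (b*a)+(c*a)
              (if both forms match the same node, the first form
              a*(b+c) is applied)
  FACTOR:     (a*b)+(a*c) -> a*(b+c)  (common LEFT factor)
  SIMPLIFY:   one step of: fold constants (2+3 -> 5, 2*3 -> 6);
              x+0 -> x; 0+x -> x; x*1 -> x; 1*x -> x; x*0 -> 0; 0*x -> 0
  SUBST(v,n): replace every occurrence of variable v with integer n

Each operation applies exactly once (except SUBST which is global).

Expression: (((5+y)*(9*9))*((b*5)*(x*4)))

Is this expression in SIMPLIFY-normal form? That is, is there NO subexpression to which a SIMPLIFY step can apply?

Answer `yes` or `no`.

Answer: no

Derivation:
Expression: (((5+y)*(9*9))*((b*5)*(x*4)))
Scanning for simplifiable subexpressions (pre-order)...
  at root: (((5+y)*(9*9))*((b*5)*(x*4))) (not simplifiable)
  at L: ((5+y)*(9*9)) (not simplifiable)
  at LL: (5+y) (not simplifiable)
  at LR: (9*9) (SIMPLIFIABLE)
  at R: ((b*5)*(x*4)) (not simplifiable)
  at RL: (b*5) (not simplifiable)
  at RR: (x*4) (not simplifiable)
Found simplifiable subexpr at path LR: (9*9)
One SIMPLIFY step would give: (((5+y)*81)*((b*5)*(x*4)))
-> NOT in normal form.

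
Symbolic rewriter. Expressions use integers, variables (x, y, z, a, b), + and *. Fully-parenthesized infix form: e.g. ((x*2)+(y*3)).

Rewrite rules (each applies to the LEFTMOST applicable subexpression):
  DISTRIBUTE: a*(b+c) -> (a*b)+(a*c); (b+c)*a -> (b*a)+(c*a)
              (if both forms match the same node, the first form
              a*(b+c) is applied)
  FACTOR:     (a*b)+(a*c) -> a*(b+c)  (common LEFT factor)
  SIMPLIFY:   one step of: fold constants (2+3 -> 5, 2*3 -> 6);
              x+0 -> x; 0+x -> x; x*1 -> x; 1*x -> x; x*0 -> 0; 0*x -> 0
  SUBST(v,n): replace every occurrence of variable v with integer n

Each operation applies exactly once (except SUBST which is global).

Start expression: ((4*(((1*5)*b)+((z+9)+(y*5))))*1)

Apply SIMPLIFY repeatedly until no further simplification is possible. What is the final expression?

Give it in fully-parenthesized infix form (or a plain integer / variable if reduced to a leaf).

Answer: (4*((5*b)+((z+9)+(y*5))))

Derivation:
Start: ((4*(((1*5)*b)+((z+9)+(y*5))))*1)
Step 1: at root: ((4*(((1*5)*b)+((z+9)+(y*5))))*1) -> (4*(((1*5)*b)+((z+9)+(y*5)))); overall: ((4*(((1*5)*b)+((z+9)+(y*5))))*1) -> (4*(((1*5)*b)+((z+9)+(y*5))))
Step 2: at RLL: (1*5) -> 5; overall: (4*(((1*5)*b)+((z+9)+(y*5)))) -> (4*((5*b)+((z+9)+(y*5))))
Fixed point: (4*((5*b)+((z+9)+(y*5))))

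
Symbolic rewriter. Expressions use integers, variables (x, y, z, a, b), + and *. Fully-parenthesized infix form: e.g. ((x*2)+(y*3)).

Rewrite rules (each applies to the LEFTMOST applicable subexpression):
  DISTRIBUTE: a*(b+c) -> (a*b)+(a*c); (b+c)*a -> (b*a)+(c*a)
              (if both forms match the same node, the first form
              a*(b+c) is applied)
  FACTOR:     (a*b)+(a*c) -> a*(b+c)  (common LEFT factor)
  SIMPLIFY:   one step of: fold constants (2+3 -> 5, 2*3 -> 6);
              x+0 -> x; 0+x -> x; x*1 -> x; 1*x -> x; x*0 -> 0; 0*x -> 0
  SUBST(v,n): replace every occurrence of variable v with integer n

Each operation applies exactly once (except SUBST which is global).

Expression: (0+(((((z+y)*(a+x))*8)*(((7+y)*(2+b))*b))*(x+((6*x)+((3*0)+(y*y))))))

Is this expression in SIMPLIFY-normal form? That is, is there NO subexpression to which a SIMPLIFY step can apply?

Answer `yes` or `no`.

Expression: (0+(((((z+y)*(a+x))*8)*(((7+y)*(2+b))*b))*(x+((6*x)+((3*0)+(y*y))))))
Scanning for simplifiable subexpressions (pre-order)...
  at root: (0+(((((z+y)*(a+x))*8)*(((7+y)*(2+b))*b))*(x+((6*x)+((3*0)+(y*y)))))) (SIMPLIFIABLE)
  at R: (((((z+y)*(a+x))*8)*(((7+y)*(2+b))*b))*(x+((6*x)+((3*0)+(y*y))))) (not simplifiable)
  at RL: ((((z+y)*(a+x))*8)*(((7+y)*(2+b))*b)) (not simplifiable)
  at RLL: (((z+y)*(a+x))*8) (not simplifiable)
  at RLLL: ((z+y)*(a+x)) (not simplifiable)
  at RLLLL: (z+y) (not simplifiable)
  at RLLLR: (a+x) (not simplifiable)
  at RLR: (((7+y)*(2+b))*b) (not simplifiable)
  at RLRL: ((7+y)*(2+b)) (not simplifiable)
  at RLRLL: (7+y) (not simplifiable)
  at RLRLR: (2+b) (not simplifiable)
  at RR: (x+((6*x)+((3*0)+(y*y)))) (not simplifiable)
  at RRR: ((6*x)+((3*0)+(y*y))) (not simplifiable)
  at RRRL: (6*x) (not simplifiable)
  at RRRR: ((3*0)+(y*y)) (not simplifiable)
  at RRRRL: (3*0) (SIMPLIFIABLE)
  at RRRRR: (y*y) (not simplifiable)
Found simplifiable subexpr at path root: (0+(((((z+y)*(a+x))*8)*(((7+y)*(2+b))*b))*(x+((6*x)+((3*0)+(y*y))))))
One SIMPLIFY step would give: (((((z+y)*(a+x))*8)*(((7+y)*(2+b))*b))*(x+((6*x)+((3*0)+(y*y)))))
-> NOT in normal form.

Answer: no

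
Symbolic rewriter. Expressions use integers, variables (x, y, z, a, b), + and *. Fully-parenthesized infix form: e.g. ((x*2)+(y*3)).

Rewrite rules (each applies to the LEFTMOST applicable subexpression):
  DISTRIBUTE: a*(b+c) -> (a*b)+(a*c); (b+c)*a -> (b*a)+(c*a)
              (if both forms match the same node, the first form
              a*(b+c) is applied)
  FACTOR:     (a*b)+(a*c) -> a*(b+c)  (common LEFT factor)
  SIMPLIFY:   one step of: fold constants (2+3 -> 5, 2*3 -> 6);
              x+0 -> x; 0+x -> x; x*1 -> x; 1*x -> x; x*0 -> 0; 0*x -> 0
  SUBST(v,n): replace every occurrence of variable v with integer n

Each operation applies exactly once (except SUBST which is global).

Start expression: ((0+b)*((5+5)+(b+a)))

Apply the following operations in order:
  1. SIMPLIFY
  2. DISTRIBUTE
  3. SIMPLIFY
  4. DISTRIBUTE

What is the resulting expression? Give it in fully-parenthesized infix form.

Start: ((0+b)*((5+5)+(b+a)))
Apply SIMPLIFY at L (target: (0+b)): ((0+b)*((5+5)+(b+a))) -> (b*((5+5)+(b+a)))
Apply DISTRIBUTE at root (target: (b*((5+5)+(b+a)))): (b*((5+5)+(b+a))) -> ((b*(5+5))+(b*(b+a)))
Apply SIMPLIFY at LR (target: (5+5)): ((b*(5+5))+(b*(b+a))) -> ((b*10)+(b*(b+a)))
Apply DISTRIBUTE at R (target: (b*(b+a))): ((b*10)+(b*(b+a))) -> ((b*10)+((b*b)+(b*a)))

Answer: ((b*10)+((b*b)+(b*a)))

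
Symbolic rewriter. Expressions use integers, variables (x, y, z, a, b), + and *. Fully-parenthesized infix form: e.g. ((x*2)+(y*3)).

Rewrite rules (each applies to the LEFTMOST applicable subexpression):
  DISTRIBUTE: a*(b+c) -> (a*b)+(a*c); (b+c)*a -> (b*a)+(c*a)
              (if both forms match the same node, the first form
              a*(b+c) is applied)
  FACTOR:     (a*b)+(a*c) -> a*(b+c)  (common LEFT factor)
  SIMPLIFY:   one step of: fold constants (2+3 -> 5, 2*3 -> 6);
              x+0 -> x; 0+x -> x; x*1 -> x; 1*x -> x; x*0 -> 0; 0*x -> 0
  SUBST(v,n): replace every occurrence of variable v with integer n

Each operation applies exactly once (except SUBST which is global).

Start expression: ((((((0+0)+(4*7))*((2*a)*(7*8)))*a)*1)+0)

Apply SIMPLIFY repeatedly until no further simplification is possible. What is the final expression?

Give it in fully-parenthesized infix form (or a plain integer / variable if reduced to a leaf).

Answer: ((28*((2*a)*56))*a)

Derivation:
Start: ((((((0+0)+(4*7))*((2*a)*(7*8)))*a)*1)+0)
Step 1: at root: ((((((0+0)+(4*7))*((2*a)*(7*8)))*a)*1)+0) -> (((((0+0)+(4*7))*((2*a)*(7*8)))*a)*1); overall: ((((((0+0)+(4*7))*((2*a)*(7*8)))*a)*1)+0) -> (((((0+0)+(4*7))*((2*a)*(7*8)))*a)*1)
Step 2: at root: (((((0+0)+(4*7))*((2*a)*(7*8)))*a)*1) -> ((((0+0)+(4*7))*((2*a)*(7*8)))*a); overall: (((((0+0)+(4*7))*((2*a)*(7*8)))*a)*1) -> ((((0+0)+(4*7))*((2*a)*(7*8)))*a)
Step 3: at LLL: (0+0) -> 0; overall: ((((0+0)+(4*7))*((2*a)*(7*8)))*a) -> (((0+(4*7))*((2*a)*(7*8)))*a)
Step 4: at LL: (0+(4*7)) -> (4*7); overall: (((0+(4*7))*((2*a)*(7*8)))*a) -> (((4*7)*((2*a)*(7*8)))*a)
Step 5: at LL: (4*7) -> 28; overall: (((4*7)*((2*a)*(7*8)))*a) -> ((28*((2*a)*(7*8)))*a)
Step 6: at LRR: (7*8) -> 56; overall: ((28*((2*a)*(7*8)))*a) -> ((28*((2*a)*56))*a)
Fixed point: ((28*((2*a)*56))*a)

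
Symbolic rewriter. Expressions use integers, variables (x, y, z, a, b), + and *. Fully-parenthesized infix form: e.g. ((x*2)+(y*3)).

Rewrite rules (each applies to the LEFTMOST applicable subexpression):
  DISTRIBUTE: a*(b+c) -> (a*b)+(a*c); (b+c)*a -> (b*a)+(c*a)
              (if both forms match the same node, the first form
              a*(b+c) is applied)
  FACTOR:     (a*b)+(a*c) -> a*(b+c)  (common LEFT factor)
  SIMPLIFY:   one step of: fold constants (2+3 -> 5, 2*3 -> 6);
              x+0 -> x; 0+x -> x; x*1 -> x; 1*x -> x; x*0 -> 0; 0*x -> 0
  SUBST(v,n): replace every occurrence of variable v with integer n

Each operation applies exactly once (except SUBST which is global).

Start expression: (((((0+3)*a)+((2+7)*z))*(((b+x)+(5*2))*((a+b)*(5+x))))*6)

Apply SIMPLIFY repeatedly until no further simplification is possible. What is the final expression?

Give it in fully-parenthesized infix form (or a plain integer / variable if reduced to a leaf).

Answer: ((((3*a)+(9*z))*(((b+x)+10)*((a+b)*(5+x))))*6)

Derivation:
Start: (((((0+3)*a)+((2+7)*z))*(((b+x)+(5*2))*((a+b)*(5+x))))*6)
Step 1: at LLLL: (0+3) -> 3; overall: (((((0+3)*a)+((2+7)*z))*(((b+x)+(5*2))*((a+b)*(5+x))))*6) -> ((((3*a)+((2+7)*z))*(((b+x)+(5*2))*((a+b)*(5+x))))*6)
Step 2: at LLRL: (2+7) -> 9; overall: ((((3*a)+((2+7)*z))*(((b+x)+(5*2))*((a+b)*(5+x))))*6) -> ((((3*a)+(9*z))*(((b+x)+(5*2))*((a+b)*(5+x))))*6)
Step 3: at LRLR: (5*2) -> 10; overall: ((((3*a)+(9*z))*(((b+x)+(5*2))*((a+b)*(5+x))))*6) -> ((((3*a)+(9*z))*(((b+x)+10)*((a+b)*(5+x))))*6)
Fixed point: ((((3*a)+(9*z))*(((b+x)+10)*((a+b)*(5+x))))*6)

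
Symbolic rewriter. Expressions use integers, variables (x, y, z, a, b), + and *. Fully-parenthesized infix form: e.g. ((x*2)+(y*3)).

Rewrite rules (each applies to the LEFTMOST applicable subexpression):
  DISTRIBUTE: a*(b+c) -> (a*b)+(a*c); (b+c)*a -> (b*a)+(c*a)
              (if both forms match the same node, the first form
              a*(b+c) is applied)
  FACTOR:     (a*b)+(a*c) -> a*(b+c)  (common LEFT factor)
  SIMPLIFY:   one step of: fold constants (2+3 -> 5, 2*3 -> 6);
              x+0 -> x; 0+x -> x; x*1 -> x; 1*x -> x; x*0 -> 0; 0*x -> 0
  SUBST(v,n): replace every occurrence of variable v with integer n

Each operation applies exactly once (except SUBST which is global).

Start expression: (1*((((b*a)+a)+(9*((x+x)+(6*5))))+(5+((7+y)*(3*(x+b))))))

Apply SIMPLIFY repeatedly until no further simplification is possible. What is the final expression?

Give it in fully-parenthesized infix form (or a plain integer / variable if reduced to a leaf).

Start: (1*((((b*a)+a)+(9*((x+x)+(6*5))))+(5+((7+y)*(3*(x+b))))))
Step 1: at root: (1*((((b*a)+a)+(9*((x+x)+(6*5))))+(5+((7+y)*(3*(x+b)))))) -> ((((b*a)+a)+(9*((x+x)+(6*5))))+(5+((7+y)*(3*(x+b))))); overall: (1*((((b*a)+a)+(9*((x+x)+(6*5))))+(5+((7+y)*(3*(x+b)))))) -> ((((b*a)+a)+(9*((x+x)+(6*5))))+(5+((7+y)*(3*(x+b)))))
Step 2: at LRRR: (6*5) -> 30; overall: ((((b*a)+a)+(9*((x+x)+(6*5))))+(5+((7+y)*(3*(x+b))))) -> ((((b*a)+a)+(9*((x+x)+30)))+(5+((7+y)*(3*(x+b)))))
Fixed point: ((((b*a)+a)+(9*((x+x)+30)))+(5+((7+y)*(3*(x+b)))))

Answer: ((((b*a)+a)+(9*((x+x)+30)))+(5+((7+y)*(3*(x+b)))))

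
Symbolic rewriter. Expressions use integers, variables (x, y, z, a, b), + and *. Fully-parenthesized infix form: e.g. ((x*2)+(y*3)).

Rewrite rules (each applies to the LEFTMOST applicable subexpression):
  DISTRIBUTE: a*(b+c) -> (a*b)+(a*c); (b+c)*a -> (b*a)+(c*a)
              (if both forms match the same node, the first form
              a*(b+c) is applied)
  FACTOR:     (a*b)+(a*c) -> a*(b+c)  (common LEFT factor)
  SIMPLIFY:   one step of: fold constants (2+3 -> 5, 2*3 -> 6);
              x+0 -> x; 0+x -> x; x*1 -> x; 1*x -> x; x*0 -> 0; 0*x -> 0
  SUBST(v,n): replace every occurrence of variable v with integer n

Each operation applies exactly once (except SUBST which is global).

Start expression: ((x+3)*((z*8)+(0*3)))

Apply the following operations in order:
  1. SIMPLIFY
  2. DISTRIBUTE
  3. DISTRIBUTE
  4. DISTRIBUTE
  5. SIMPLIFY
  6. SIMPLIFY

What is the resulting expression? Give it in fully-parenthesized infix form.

Answer: (((x*(z*8))+(3*(z*8)))+(3*0))

Derivation:
Start: ((x+3)*((z*8)+(0*3)))
Apply SIMPLIFY at RR (target: (0*3)): ((x+3)*((z*8)+(0*3))) -> ((x+3)*((z*8)+0))
Apply DISTRIBUTE at root (target: ((x+3)*((z*8)+0))): ((x+3)*((z*8)+0)) -> (((x+3)*(z*8))+((x+3)*0))
Apply DISTRIBUTE at L (target: ((x+3)*(z*8))): (((x+3)*(z*8))+((x+3)*0)) -> (((x*(z*8))+(3*(z*8)))+((x+3)*0))
Apply DISTRIBUTE at R (target: ((x+3)*0)): (((x*(z*8))+(3*(z*8)))+((x+3)*0)) -> (((x*(z*8))+(3*(z*8)))+((x*0)+(3*0)))
Apply SIMPLIFY at RL (target: (x*0)): (((x*(z*8))+(3*(z*8)))+((x*0)+(3*0))) -> (((x*(z*8))+(3*(z*8)))+(0+(3*0)))
Apply SIMPLIFY at R (target: (0+(3*0))): (((x*(z*8))+(3*(z*8)))+(0+(3*0))) -> (((x*(z*8))+(3*(z*8)))+(3*0))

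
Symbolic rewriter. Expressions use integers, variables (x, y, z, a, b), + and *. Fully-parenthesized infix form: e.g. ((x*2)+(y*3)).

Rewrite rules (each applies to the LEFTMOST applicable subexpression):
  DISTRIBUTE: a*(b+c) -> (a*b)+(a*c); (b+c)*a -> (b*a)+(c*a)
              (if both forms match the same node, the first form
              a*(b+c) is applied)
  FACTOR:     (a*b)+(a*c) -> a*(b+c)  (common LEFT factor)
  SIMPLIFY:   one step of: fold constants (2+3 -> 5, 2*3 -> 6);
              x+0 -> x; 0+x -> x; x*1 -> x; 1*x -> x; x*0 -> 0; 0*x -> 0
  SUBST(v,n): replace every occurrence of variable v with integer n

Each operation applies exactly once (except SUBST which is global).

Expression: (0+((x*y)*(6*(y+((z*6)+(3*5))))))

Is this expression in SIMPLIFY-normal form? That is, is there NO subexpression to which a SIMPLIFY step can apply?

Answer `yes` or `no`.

Answer: no

Derivation:
Expression: (0+((x*y)*(6*(y+((z*6)+(3*5))))))
Scanning for simplifiable subexpressions (pre-order)...
  at root: (0+((x*y)*(6*(y+((z*6)+(3*5)))))) (SIMPLIFIABLE)
  at R: ((x*y)*(6*(y+((z*6)+(3*5))))) (not simplifiable)
  at RL: (x*y) (not simplifiable)
  at RR: (6*(y+((z*6)+(3*5)))) (not simplifiable)
  at RRR: (y+((z*6)+(3*5))) (not simplifiable)
  at RRRR: ((z*6)+(3*5)) (not simplifiable)
  at RRRRL: (z*6) (not simplifiable)
  at RRRRR: (3*5) (SIMPLIFIABLE)
Found simplifiable subexpr at path root: (0+((x*y)*(6*(y+((z*6)+(3*5))))))
One SIMPLIFY step would give: ((x*y)*(6*(y+((z*6)+(3*5)))))
-> NOT in normal form.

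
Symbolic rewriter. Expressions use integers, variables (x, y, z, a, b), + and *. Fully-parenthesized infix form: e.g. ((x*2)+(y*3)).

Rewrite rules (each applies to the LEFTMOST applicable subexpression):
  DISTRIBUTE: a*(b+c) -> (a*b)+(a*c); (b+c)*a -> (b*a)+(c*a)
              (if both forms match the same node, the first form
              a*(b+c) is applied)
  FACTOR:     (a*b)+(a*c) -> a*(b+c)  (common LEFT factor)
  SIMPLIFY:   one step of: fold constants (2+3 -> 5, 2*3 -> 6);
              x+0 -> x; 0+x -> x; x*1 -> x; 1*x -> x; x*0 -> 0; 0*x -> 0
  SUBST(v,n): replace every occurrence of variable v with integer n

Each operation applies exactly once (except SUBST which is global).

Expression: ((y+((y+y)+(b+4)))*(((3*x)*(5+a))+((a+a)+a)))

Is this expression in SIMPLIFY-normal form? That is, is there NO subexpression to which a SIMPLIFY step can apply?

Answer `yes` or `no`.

Answer: yes

Derivation:
Expression: ((y+((y+y)+(b+4)))*(((3*x)*(5+a))+((a+a)+a)))
Scanning for simplifiable subexpressions (pre-order)...
  at root: ((y+((y+y)+(b+4)))*(((3*x)*(5+a))+((a+a)+a))) (not simplifiable)
  at L: (y+((y+y)+(b+4))) (not simplifiable)
  at LR: ((y+y)+(b+4)) (not simplifiable)
  at LRL: (y+y) (not simplifiable)
  at LRR: (b+4) (not simplifiable)
  at R: (((3*x)*(5+a))+((a+a)+a)) (not simplifiable)
  at RL: ((3*x)*(5+a)) (not simplifiable)
  at RLL: (3*x) (not simplifiable)
  at RLR: (5+a) (not simplifiable)
  at RR: ((a+a)+a) (not simplifiable)
  at RRL: (a+a) (not simplifiable)
Result: no simplifiable subexpression found -> normal form.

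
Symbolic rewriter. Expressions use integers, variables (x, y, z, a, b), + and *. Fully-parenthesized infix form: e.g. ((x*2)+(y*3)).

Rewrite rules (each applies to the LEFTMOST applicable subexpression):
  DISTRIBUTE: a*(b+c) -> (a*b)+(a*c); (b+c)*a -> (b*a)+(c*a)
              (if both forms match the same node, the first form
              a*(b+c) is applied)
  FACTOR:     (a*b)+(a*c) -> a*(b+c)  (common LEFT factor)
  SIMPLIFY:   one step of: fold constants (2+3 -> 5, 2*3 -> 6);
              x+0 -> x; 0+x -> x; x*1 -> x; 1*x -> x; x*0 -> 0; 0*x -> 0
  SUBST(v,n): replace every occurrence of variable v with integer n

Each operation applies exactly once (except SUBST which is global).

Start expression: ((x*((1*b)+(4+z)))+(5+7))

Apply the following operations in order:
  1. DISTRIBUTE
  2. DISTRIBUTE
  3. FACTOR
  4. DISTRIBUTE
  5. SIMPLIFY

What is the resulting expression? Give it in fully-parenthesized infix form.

Answer: (((x*b)+((x*4)+(x*z)))+(5+7))

Derivation:
Start: ((x*((1*b)+(4+z)))+(5+7))
Apply DISTRIBUTE at L (target: (x*((1*b)+(4+z)))): ((x*((1*b)+(4+z)))+(5+7)) -> (((x*(1*b))+(x*(4+z)))+(5+7))
Apply DISTRIBUTE at LR (target: (x*(4+z))): (((x*(1*b))+(x*(4+z)))+(5+7)) -> (((x*(1*b))+((x*4)+(x*z)))+(5+7))
Apply FACTOR at LR (target: ((x*4)+(x*z))): (((x*(1*b))+((x*4)+(x*z)))+(5+7)) -> (((x*(1*b))+(x*(4+z)))+(5+7))
Apply DISTRIBUTE at LR (target: (x*(4+z))): (((x*(1*b))+(x*(4+z)))+(5+7)) -> (((x*(1*b))+((x*4)+(x*z)))+(5+7))
Apply SIMPLIFY at LLR (target: (1*b)): (((x*(1*b))+((x*4)+(x*z)))+(5+7)) -> (((x*b)+((x*4)+(x*z)))+(5+7))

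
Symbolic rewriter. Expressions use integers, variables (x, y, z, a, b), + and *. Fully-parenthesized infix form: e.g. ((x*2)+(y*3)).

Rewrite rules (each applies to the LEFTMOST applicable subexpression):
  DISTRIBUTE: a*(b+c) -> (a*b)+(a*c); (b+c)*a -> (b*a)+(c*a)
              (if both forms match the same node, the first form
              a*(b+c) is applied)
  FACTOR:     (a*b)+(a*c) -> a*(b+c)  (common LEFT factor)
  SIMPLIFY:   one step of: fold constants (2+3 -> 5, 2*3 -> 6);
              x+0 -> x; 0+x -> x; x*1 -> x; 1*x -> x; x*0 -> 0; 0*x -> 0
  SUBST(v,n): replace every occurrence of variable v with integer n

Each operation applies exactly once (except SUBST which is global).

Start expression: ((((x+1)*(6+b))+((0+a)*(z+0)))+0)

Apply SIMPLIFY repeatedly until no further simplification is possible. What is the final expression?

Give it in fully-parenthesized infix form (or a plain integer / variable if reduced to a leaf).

Start: ((((x+1)*(6+b))+((0+a)*(z+0)))+0)
Step 1: at root: ((((x+1)*(6+b))+((0+a)*(z+0)))+0) -> (((x+1)*(6+b))+((0+a)*(z+0))); overall: ((((x+1)*(6+b))+((0+a)*(z+0)))+0) -> (((x+1)*(6+b))+((0+a)*(z+0)))
Step 2: at RL: (0+a) -> a; overall: (((x+1)*(6+b))+((0+a)*(z+0))) -> (((x+1)*(6+b))+(a*(z+0)))
Step 3: at RR: (z+0) -> z; overall: (((x+1)*(6+b))+(a*(z+0))) -> (((x+1)*(6+b))+(a*z))
Fixed point: (((x+1)*(6+b))+(a*z))

Answer: (((x+1)*(6+b))+(a*z))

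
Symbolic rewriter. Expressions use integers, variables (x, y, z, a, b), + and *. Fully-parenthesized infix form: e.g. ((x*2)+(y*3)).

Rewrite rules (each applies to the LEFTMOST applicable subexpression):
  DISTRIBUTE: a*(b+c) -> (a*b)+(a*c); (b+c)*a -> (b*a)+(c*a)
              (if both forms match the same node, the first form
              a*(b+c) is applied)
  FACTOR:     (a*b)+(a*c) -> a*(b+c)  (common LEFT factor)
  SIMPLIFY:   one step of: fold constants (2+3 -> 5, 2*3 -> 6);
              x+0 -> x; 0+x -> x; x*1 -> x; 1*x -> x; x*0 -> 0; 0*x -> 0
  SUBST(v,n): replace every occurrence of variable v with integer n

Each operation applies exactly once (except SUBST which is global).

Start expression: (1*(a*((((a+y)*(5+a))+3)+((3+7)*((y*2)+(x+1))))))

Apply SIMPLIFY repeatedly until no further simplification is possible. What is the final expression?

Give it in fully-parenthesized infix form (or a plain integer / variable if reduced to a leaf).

Start: (1*(a*((((a+y)*(5+a))+3)+((3+7)*((y*2)+(x+1))))))
Step 1: at root: (1*(a*((((a+y)*(5+a))+3)+((3+7)*((y*2)+(x+1)))))) -> (a*((((a+y)*(5+a))+3)+((3+7)*((y*2)+(x+1))))); overall: (1*(a*((((a+y)*(5+a))+3)+((3+7)*((y*2)+(x+1)))))) -> (a*((((a+y)*(5+a))+3)+((3+7)*((y*2)+(x+1)))))
Step 2: at RRL: (3+7) -> 10; overall: (a*((((a+y)*(5+a))+3)+((3+7)*((y*2)+(x+1))))) -> (a*((((a+y)*(5+a))+3)+(10*((y*2)+(x+1)))))
Fixed point: (a*((((a+y)*(5+a))+3)+(10*((y*2)+(x+1)))))

Answer: (a*((((a+y)*(5+a))+3)+(10*((y*2)+(x+1)))))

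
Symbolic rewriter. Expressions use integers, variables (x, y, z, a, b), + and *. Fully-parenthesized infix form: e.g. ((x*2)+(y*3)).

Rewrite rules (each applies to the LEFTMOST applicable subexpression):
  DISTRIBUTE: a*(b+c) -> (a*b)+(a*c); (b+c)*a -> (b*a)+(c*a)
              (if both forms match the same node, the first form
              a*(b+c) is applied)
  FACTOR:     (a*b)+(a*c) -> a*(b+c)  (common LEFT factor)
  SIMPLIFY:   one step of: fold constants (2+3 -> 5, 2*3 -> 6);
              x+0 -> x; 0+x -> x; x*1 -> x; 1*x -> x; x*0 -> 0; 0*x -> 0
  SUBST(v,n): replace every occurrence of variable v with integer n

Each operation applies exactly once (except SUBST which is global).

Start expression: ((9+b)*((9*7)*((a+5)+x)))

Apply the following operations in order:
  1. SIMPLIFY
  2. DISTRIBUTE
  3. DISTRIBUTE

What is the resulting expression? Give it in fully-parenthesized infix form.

Start: ((9+b)*((9*7)*((a+5)+x)))
Apply SIMPLIFY at RL (target: (9*7)): ((9+b)*((9*7)*((a+5)+x))) -> ((9+b)*(63*((a+5)+x)))
Apply DISTRIBUTE at root (target: ((9+b)*(63*((a+5)+x)))): ((9+b)*(63*((a+5)+x))) -> ((9*(63*((a+5)+x)))+(b*(63*((a+5)+x))))
Apply DISTRIBUTE at LR (target: (63*((a+5)+x))): ((9*(63*((a+5)+x)))+(b*(63*((a+5)+x)))) -> ((9*((63*(a+5))+(63*x)))+(b*(63*((a+5)+x))))

Answer: ((9*((63*(a+5))+(63*x)))+(b*(63*((a+5)+x))))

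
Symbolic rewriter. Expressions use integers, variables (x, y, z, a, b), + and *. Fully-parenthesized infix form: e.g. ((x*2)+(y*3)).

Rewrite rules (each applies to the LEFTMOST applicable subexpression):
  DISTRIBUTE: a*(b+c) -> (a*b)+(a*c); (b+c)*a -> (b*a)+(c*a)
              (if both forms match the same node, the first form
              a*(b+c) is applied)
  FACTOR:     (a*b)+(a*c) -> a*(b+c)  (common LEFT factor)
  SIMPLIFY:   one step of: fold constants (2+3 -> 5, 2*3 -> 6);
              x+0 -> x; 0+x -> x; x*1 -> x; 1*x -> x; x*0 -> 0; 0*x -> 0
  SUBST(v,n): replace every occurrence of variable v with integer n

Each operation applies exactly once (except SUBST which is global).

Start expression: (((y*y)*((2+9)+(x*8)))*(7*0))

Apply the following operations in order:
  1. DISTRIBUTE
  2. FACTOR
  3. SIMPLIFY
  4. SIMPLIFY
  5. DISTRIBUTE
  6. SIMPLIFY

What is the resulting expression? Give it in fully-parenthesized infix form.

Start: (((y*y)*((2+9)+(x*8)))*(7*0))
Apply DISTRIBUTE at L (target: ((y*y)*((2+9)+(x*8)))): (((y*y)*((2+9)+(x*8)))*(7*0)) -> ((((y*y)*(2+9))+((y*y)*(x*8)))*(7*0))
Apply FACTOR at L (target: (((y*y)*(2+9))+((y*y)*(x*8)))): ((((y*y)*(2+9))+((y*y)*(x*8)))*(7*0)) -> (((y*y)*((2+9)+(x*8)))*(7*0))
Apply SIMPLIFY at LRL (target: (2+9)): (((y*y)*((2+9)+(x*8)))*(7*0)) -> (((y*y)*(11+(x*8)))*(7*0))
Apply SIMPLIFY at R (target: (7*0)): (((y*y)*(11+(x*8)))*(7*0)) -> (((y*y)*(11+(x*8)))*0)
Apply DISTRIBUTE at L (target: ((y*y)*(11+(x*8)))): (((y*y)*(11+(x*8)))*0) -> ((((y*y)*11)+((y*y)*(x*8)))*0)
Apply SIMPLIFY at root (target: ((((y*y)*11)+((y*y)*(x*8)))*0)): ((((y*y)*11)+((y*y)*(x*8)))*0) -> 0

Answer: 0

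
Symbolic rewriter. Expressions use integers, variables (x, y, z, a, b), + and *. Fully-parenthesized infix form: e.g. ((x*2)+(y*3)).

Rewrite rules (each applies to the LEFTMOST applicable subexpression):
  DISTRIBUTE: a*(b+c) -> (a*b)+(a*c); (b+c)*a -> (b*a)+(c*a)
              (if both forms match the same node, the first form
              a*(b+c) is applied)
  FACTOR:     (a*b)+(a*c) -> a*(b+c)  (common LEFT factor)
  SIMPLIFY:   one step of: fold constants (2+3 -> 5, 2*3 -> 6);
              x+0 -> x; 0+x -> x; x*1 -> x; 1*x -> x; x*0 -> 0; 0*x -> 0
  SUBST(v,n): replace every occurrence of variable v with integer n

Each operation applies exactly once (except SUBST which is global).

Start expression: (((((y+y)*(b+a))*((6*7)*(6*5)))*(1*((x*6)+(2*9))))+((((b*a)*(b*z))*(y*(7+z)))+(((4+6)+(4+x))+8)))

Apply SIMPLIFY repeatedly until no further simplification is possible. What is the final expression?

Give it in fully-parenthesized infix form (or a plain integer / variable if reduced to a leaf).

Start: (((((y+y)*(b+a))*((6*7)*(6*5)))*(1*((x*6)+(2*9))))+((((b*a)*(b*z))*(y*(7+z)))+(((4+6)+(4+x))+8)))
Step 1: at LLRL: (6*7) -> 42; overall: (((((y+y)*(b+a))*((6*7)*(6*5)))*(1*((x*6)+(2*9))))+((((b*a)*(b*z))*(y*(7+z)))+(((4+6)+(4+x))+8))) -> (((((y+y)*(b+a))*(42*(6*5)))*(1*((x*6)+(2*9))))+((((b*a)*(b*z))*(y*(7+z)))+(((4+6)+(4+x))+8)))
Step 2: at LLRR: (6*5) -> 30; overall: (((((y+y)*(b+a))*(42*(6*5)))*(1*((x*6)+(2*9))))+((((b*a)*(b*z))*(y*(7+z)))+(((4+6)+(4+x))+8))) -> (((((y+y)*(b+a))*(42*30))*(1*((x*6)+(2*9))))+((((b*a)*(b*z))*(y*(7+z)))+(((4+6)+(4+x))+8)))
Step 3: at LLR: (42*30) -> 1260; overall: (((((y+y)*(b+a))*(42*30))*(1*((x*6)+(2*9))))+((((b*a)*(b*z))*(y*(7+z)))+(((4+6)+(4+x))+8))) -> (((((y+y)*(b+a))*1260)*(1*((x*6)+(2*9))))+((((b*a)*(b*z))*(y*(7+z)))+(((4+6)+(4+x))+8)))
Step 4: at LR: (1*((x*6)+(2*9))) -> ((x*6)+(2*9)); overall: (((((y+y)*(b+a))*1260)*(1*((x*6)+(2*9))))+((((b*a)*(b*z))*(y*(7+z)))+(((4+6)+(4+x))+8))) -> (((((y+y)*(b+a))*1260)*((x*6)+(2*9)))+((((b*a)*(b*z))*(y*(7+z)))+(((4+6)+(4+x))+8)))
Step 5: at LRR: (2*9) -> 18; overall: (((((y+y)*(b+a))*1260)*((x*6)+(2*9)))+((((b*a)*(b*z))*(y*(7+z)))+(((4+6)+(4+x))+8))) -> (((((y+y)*(b+a))*1260)*((x*6)+18))+((((b*a)*(b*z))*(y*(7+z)))+(((4+6)+(4+x))+8)))
Step 6: at RRLL: (4+6) -> 10; overall: (((((y+y)*(b+a))*1260)*((x*6)+18))+((((b*a)*(b*z))*(y*(7+z)))+(((4+6)+(4+x))+8))) -> (((((y+y)*(b+a))*1260)*((x*6)+18))+((((b*a)*(b*z))*(y*(7+z)))+((10+(4+x))+8)))
Fixed point: (((((y+y)*(b+a))*1260)*((x*6)+18))+((((b*a)*(b*z))*(y*(7+z)))+((10+(4+x))+8)))

Answer: (((((y+y)*(b+a))*1260)*((x*6)+18))+((((b*a)*(b*z))*(y*(7+z)))+((10+(4+x))+8)))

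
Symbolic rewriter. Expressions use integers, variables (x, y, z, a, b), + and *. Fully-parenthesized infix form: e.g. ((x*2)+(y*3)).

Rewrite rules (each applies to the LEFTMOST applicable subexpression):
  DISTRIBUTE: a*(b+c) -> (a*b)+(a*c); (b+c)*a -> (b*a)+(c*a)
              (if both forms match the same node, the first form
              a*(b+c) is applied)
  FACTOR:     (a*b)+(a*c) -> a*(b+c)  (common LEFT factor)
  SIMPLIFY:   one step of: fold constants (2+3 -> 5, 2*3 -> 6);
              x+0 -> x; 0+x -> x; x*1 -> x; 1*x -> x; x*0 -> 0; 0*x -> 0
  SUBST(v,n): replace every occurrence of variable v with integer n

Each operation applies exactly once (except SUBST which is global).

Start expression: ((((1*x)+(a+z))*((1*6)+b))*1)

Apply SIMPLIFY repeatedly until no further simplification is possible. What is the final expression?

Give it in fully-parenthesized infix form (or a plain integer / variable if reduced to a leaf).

Start: ((((1*x)+(a+z))*((1*6)+b))*1)
Step 1: at root: ((((1*x)+(a+z))*((1*6)+b))*1) -> (((1*x)+(a+z))*((1*6)+b)); overall: ((((1*x)+(a+z))*((1*6)+b))*1) -> (((1*x)+(a+z))*((1*6)+b))
Step 2: at LL: (1*x) -> x; overall: (((1*x)+(a+z))*((1*6)+b)) -> ((x+(a+z))*((1*6)+b))
Step 3: at RL: (1*6) -> 6; overall: ((x+(a+z))*((1*6)+b)) -> ((x+(a+z))*(6+b))
Fixed point: ((x+(a+z))*(6+b))

Answer: ((x+(a+z))*(6+b))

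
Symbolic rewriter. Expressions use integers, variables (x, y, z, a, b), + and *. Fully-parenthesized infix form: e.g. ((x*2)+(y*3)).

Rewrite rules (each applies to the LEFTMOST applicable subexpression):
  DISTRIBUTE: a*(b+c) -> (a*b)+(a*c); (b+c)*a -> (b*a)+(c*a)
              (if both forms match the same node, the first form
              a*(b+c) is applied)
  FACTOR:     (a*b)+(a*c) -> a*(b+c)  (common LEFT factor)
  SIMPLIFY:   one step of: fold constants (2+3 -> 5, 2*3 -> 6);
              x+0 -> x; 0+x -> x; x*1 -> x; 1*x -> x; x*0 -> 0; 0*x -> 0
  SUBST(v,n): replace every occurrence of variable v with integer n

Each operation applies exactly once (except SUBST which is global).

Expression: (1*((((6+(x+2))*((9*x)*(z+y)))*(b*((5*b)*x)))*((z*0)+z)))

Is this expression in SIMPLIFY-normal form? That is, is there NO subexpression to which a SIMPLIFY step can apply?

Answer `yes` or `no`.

Expression: (1*((((6+(x+2))*((9*x)*(z+y)))*(b*((5*b)*x)))*((z*0)+z)))
Scanning for simplifiable subexpressions (pre-order)...
  at root: (1*((((6+(x+2))*((9*x)*(z+y)))*(b*((5*b)*x)))*((z*0)+z))) (SIMPLIFIABLE)
  at R: ((((6+(x+2))*((9*x)*(z+y)))*(b*((5*b)*x)))*((z*0)+z)) (not simplifiable)
  at RL: (((6+(x+2))*((9*x)*(z+y)))*(b*((5*b)*x))) (not simplifiable)
  at RLL: ((6+(x+2))*((9*x)*(z+y))) (not simplifiable)
  at RLLL: (6+(x+2)) (not simplifiable)
  at RLLLR: (x+2) (not simplifiable)
  at RLLR: ((9*x)*(z+y)) (not simplifiable)
  at RLLRL: (9*x) (not simplifiable)
  at RLLRR: (z+y) (not simplifiable)
  at RLR: (b*((5*b)*x)) (not simplifiable)
  at RLRR: ((5*b)*x) (not simplifiable)
  at RLRRL: (5*b) (not simplifiable)
  at RR: ((z*0)+z) (not simplifiable)
  at RRL: (z*0) (SIMPLIFIABLE)
Found simplifiable subexpr at path root: (1*((((6+(x+2))*((9*x)*(z+y)))*(b*((5*b)*x)))*((z*0)+z)))
One SIMPLIFY step would give: ((((6+(x+2))*((9*x)*(z+y)))*(b*((5*b)*x)))*((z*0)+z))
-> NOT in normal form.

Answer: no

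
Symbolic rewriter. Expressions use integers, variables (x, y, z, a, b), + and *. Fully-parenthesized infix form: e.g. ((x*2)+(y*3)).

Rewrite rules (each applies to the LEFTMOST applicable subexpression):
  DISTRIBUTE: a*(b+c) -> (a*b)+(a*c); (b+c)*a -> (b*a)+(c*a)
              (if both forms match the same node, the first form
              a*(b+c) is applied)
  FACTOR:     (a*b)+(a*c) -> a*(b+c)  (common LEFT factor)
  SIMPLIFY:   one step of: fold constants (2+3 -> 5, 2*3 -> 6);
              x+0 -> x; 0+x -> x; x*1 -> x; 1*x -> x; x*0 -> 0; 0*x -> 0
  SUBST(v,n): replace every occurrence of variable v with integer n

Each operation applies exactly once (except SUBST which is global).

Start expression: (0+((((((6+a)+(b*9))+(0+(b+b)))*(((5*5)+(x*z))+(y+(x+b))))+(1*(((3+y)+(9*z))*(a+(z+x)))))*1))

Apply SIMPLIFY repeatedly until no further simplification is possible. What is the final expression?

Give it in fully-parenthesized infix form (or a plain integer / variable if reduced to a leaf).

Start: (0+((((((6+a)+(b*9))+(0+(b+b)))*(((5*5)+(x*z))+(y+(x+b))))+(1*(((3+y)+(9*z))*(a+(z+x)))))*1))
Step 1: at root: (0+((((((6+a)+(b*9))+(0+(b+b)))*(((5*5)+(x*z))+(y+(x+b))))+(1*(((3+y)+(9*z))*(a+(z+x)))))*1)) -> ((((((6+a)+(b*9))+(0+(b+b)))*(((5*5)+(x*z))+(y+(x+b))))+(1*(((3+y)+(9*z))*(a+(z+x)))))*1); overall: (0+((((((6+a)+(b*9))+(0+(b+b)))*(((5*5)+(x*z))+(y+(x+b))))+(1*(((3+y)+(9*z))*(a+(z+x)))))*1)) -> ((((((6+a)+(b*9))+(0+(b+b)))*(((5*5)+(x*z))+(y+(x+b))))+(1*(((3+y)+(9*z))*(a+(z+x)))))*1)
Step 2: at root: ((((((6+a)+(b*9))+(0+(b+b)))*(((5*5)+(x*z))+(y+(x+b))))+(1*(((3+y)+(9*z))*(a+(z+x)))))*1) -> (((((6+a)+(b*9))+(0+(b+b)))*(((5*5)+(x*z))+(y+(x+b))))+(1*(((3+y)+(9*z))*(a+(z+x))))); overall: ((((((6+a)+(b*9))+(0+(b+b)))*(((5*5)+(x*z))+(y+(x+b))))+(1*(((3+y)+(9*z))*(a+(z+x)))))*1) -> (((((6+a)+(b*9))+(0+(b+b)))*(((5*5)+(x*z))+(y+(x+b))))+(1*(((3+y)+(9*z))*(a+(z+x)))))
Step 3: at LLR: (0+(b+b)) -> (b+b); overall: (((((6+a)+(b*9))+(0+(b+b)))*(((5*5)+(x*z))+(y+(x+b))))+(1*(((3+y)+(9*z))*(a+(z+x))))) -> (((((6+a)+(b*9))+(b+b))*(((5*5)+(x*z))+(y+(x+b))))+(1*(((3+y)+(9*z))*(a+(z+x)))))
Step 4: at LRLL: (5*5) -> 25; overall: (((((6+a)+(b*9))+(b+b))*(((5*5)+(x*z))+(y+(x+b))))+(1*(((3+y)+(9*z))*(a+(z+x))))) -> (((((6+a)+(b*9))+(b+b))*((25+(x*z))+(y+(x+b))))+(1*(((3+y)+(9*z))*(a+(z+x)))))
Step 5: at R: (1*(((3+y)+(9*z))*(a+(z+x)))) -> (((3+y)+(9*z))*(a+(z+x))); overall: (((((6+a)+(b*9))+(b+b))*((25+(x*z))+(y+(x+b))))+(1*(((3+y)+(9*z))*(a+(z+x))))) -> (((((6+a)+(b*9))+(b+b))*((25+(x*z))+(y+(x+b))))+(((3+y)+(9*z))*(a+(z+x))))
Fixed point: (((((6+a)+(b*9))+(b+b))*((25+(x*z))+(y+(x+b))))+(((3+y)+(9*z))*(a+(z+x))))

Answer: (((((6+a)+(b*9))+(b+b))*((25+(x*z))+(y+(x+b))))+(((3+y)+(9*z))*(a+(z+x))))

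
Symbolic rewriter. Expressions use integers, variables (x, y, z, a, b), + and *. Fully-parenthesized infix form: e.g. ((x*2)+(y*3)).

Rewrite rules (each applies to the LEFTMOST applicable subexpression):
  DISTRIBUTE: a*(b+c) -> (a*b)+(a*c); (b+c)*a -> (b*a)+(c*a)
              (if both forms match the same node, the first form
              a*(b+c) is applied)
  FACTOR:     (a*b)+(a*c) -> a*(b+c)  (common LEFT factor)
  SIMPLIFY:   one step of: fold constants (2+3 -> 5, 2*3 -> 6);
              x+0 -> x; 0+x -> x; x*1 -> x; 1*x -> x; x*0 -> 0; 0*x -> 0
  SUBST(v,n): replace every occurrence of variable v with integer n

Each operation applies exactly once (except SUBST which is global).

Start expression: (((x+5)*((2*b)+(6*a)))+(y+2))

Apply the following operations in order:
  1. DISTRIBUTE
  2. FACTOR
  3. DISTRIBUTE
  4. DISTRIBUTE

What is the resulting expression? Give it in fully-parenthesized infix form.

Answer: ((((x*(2*b))+(5*(2*b)))+((x+5)*(6*a)))+(y+2))

Derivation:
Start: (((x+5)*((2*b)+(6*a)))+(y+2))
Apply DISTRIBUTE at L (target: ((x+5)*((2*b)+(6*a)))): (((x+5)*((2*b)+(6*a)))+(y+2)) -> ((((x+5)*(2*b))+((x+5)*(6*a)))+(y+2))
Apply FACTOR at L (target: (((x+5)*(2*b))+((x+5)*(6*a)))): ((((x+5)*(2*b))+((x+5)*(6*a)))+(y+2)) -> (((x+5)*((2*b)+(6*a)))+(y+2))
Apply DISTRIBUTE at L (target: ((x+5)*((2*b)+(6*a)))): (((x+5)*((2*b)+(6*a)))+(y+2)) -> ((((x+5)*(2*b))+((x+5)*(6*a)))+(y+2))
Apply DISTRIBUTE at LL (target: ((x+5)*(2*b))): ((((x+5)*(2*b))+((x+5)*(6*a)))+(y+2)) -> ((((x*(2*b))+(5*(2*b)))+((x+5)*(6*a)))+(y+2))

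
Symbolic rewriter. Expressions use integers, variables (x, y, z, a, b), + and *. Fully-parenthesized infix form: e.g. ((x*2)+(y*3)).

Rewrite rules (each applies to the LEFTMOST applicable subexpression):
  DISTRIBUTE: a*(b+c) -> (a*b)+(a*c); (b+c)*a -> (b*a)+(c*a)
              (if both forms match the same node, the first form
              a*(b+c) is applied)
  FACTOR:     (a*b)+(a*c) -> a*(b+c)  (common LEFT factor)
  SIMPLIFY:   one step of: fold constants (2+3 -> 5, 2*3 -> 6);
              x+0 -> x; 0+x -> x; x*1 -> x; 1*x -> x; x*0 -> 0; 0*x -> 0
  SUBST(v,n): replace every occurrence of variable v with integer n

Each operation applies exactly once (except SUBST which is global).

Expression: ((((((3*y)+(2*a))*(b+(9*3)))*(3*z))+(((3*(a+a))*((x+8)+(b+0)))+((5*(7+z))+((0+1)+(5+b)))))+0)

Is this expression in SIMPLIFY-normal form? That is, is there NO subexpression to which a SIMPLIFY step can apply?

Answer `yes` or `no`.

Answer: no

Derivation:
Expression: ((((((3*y)+(2*a))*(b+(9*3)))*(3*z))+(((3*(a+a))*((x+8)+(b+0)))+((5*(7+z))+((0+1)+(5+b)))))+0)
Scanning for simplifiable subexpressions (pre-order)...
  at root: ((((((3*y)+(2*a))*(b+(9*3)))*(3*z))+(((3*(a+a))*((x+8)+(b+0)))+((5*(7+z))+((0+1)+(5+b)))))+0) (SIMPLIFIABLE)
  at L: (((((3*y)+(2*a))*(b+(9*3)))*(3*z))+(((3*(a+a))*((x+8)+(b+0)))+((5*(7+z))+((0+1)+(5+b))))) (not simplifiable)
  at LL: ((((3*y)+(2*a))*(b+(9*3)))*(3*z)) (not simplifiable)
  at LLL: (((3*y)+(2*a))*(b+(9*3))) (not simplifiable)
  at LLLL: ((3*y)+(2*a)) (not simplifiable)
  at LLLLL: (3*y) (not simplifiable)
  at LLLLR: (2*a) (not simplifiable)
  at LLLR: (b+(9*3)) (not simplifiable)
  at LLLRR: (9*3) (SIMPLIFIABLE)
  at LLR: (3*z) (not simplifiable)
  at LR: (((3*(a+a))*((x+8)+(b+0)))+((5*(7+z))+((0+1)+(5+b)))) (not simplifiable)
  at LRL: ((3*(a+a))*((x+8)+(b+0))) (not simplifiable)
  at LRLL: (3*(a+a)) (not simplifiable)
  at LRLLR: (a+a) (not simplifiable)
  at LRLR: ((x+8)+(b+0)) (not simplifiable)
  at LRLRL: (x+8) (not simplifiable)
  at LRLRR: (b+0) (SIMPLIFIABLE)
  at LRR: ((5*(7+z))+((0+1)+(5+b))) (not simplifiable)
  at LRRL: (5*(7+z)) (not simplifiable)
  at LRRLR: (7+z) (not simplifiable)
  at LRRR: ((0+1)+(5+b)) (not simplifiable)
  at LRRRL: (0+1) (SIMPLIFIABLE)
  at LRRRR: (5+b) (not simplifiable)
Found simplifiable subexpr at path root: ((((((3*y)+(2*a))*(b+(9*3)))*(3*z))+(((3*(a+a))*((x+8)+(b+0)))+((5*(7+z))+((0+1)+(5+b)))))+0)
One SIMPLIFY step would give: (((((3*y)+(2*a))*(b+(9*3)))*(3*z))+(((3*(a+a))*((x+8)+(b+0)))+((5*(7+z))+((0+1)+(5+b)))))
-> NOT in normal form.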